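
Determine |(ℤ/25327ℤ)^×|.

First factor: 25327 = 19 · 31 · 43.
φ(19) = 19 − 1 = 18.
φ(31) = 31 − 1 = 30.
φ(43) = 43 − 1 = 42.
Multiply: 18 · 30 · 42 = 22680.

22680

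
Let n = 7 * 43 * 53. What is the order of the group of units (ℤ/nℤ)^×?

φ(15953) = 15953 · (1 − 1/7) · (1 − 1/43) · (1 − 1/53)
       = 15953 · 13104/15953 = 13104.

13104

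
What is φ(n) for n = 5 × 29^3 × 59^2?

322325024

φ(5) = 5 − 1 = 4.
φ(29^3) = 29^2·(29−1) = 841·28 = 23548.
φ(59^2) = 59^2 − 59^1 = 3481 − 59 = 3422.
Multiply: 4 · 23548 · 3422 = 322325024.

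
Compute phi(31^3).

28830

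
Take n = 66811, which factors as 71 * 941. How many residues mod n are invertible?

φ(66811) = 66811 · (1 − 1/71) · (1 − 1/941)
       = 66811 · 65800/66811 = 65800.

65800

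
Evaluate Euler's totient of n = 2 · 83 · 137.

φ(22742) = 22742 · (1 − 1/2) · (1 − 1/83) · (1 − 1/137)
       = 22742 · 11152/22742 = 11152.

11152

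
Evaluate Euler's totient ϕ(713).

First factor: 713 = 23 × 31.
φ(713) = 713 · (1 − 1/23) · (1 − 1/31)
       = 713 · 660/713 = 660.

660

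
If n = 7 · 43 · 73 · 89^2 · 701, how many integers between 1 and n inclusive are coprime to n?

φ(122007741233) = 122007741233 · (1 − 1/7) · (1 − 1/43) · (1 − 1/73) · (1 − 1/89) · (1 − 1/701)
       = 122007741233 · 1117670400/1370873497 = 99472665600.

99472665600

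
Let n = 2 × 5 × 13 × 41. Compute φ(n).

φ(5330) = 5330 · (1 − 1/2) · (1 − 1/5) · (1 − 1/13) · (1 − 1/41)
       = 5330 · 1920/5330 = 1920.

1920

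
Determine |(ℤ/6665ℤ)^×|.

5040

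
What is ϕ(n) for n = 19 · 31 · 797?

429840

φ(19) = 19 − 1 = 18.
φ(31) = 31 − 1 = 30.
φ(797) = 797 − 1 = 796.
φ(469433) = 18 × 30 × 796 = 429840.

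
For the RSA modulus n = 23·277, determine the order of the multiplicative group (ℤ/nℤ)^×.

φ(pq) = (p−1)(q−1) = 22 · 276 = 6072.

6072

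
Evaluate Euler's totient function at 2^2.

φ(2^2) = 2^1·(2−1) = 2·1 = 2.

2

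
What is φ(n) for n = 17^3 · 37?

166464

φ(181781) = 181781 · (1 − 1/17) · (1 − 1/37)
       = 181781 · 576/629 = 166464.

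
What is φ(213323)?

184800

Prime factorization: 213323 = 11**2 · 41 · 43.
φ(11^2) = 11^1·(11−1) = 11·10 = 110.
φ(41) = 41 − 1 = 40.
φ(43) = 43 − 1 = 42.
Since φ is multiplicative, φ(213323) = 110 · 40 · 42 = 184800.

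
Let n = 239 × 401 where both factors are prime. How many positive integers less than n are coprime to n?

φ(n) = (p − 1)(q − 1) = (239−1)(401−1) = 238·400 = 95200.

95200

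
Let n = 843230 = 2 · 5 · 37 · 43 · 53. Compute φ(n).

φ(843230) = 843230 · (1 − 1/2) · (1 − 1/5) · (1 − 1/37) · (1 − 1/43) · (1 − 1/53)
       = 843230 · 314496/843230 = 314496.

314496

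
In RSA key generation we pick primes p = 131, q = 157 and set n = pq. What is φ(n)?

20280

φ(20567) = 20567 · (1 − 1/131) · (1 − 1/157)
       = 20567 · 20280/20567 = 20280.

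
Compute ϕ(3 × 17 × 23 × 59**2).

φ(3) = 3 − 1 = 2.
φ(17) = 17 − 1 = 16.
φ(23) = 23 − 1 = 22.
φ(59^2) = 59^2 − 59^1 = 3481 − 59 = 3422.
Multiply: 2 · 16 · 22 · 3422 = 2409088.

2409088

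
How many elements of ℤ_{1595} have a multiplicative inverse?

1120

1595 = 5 * 11 * 29.
φ(5) = 5 − 1 = 4.
φ(11) = 11 − 1 = 10.
φ(29) = 29 − 1 = 28.
Since φ is multiplicative, φ(1595) = 4 · 10 · 28 = 1120.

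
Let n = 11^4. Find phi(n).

φ(11^4) = 11^4 − 11^3 = 14641 − 1331 = 13310.

13310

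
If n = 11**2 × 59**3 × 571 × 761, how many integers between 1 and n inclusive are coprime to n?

φ(11^2) = 11^1·(11−1) = 11·10 = 110.
φ(59^3) = 59^2·(59−1) = 3481·58 = 201898.
φ(571) = 571 − 1 = 570.
φ(761) = 761 − 1 = 760.
Multiply: 110 · 201898 · 570 · 760 = 9620843496000.

9620843496000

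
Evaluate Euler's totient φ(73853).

61776

Prime factorization: 73853 = 13^2 · 19 · 23.
φ(13^2) = 13^1·(13−1) = 13·12 = 156.
φ(19) = 19 − 1 = 18.
φ(23) = 23 − 1 = 22.
φ(73853) = 156 × 18 × 22 = 61776.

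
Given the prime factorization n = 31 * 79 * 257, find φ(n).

599040

φ(629393) = 629393 · (1 − 1/31) · (1 − 1/79) · (1 − 1/257)
       = 629393 · 599040/629393 = 599040.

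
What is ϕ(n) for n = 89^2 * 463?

3618384

φ(89^2) = 89^2 − 89^1 = 7921 − 89 = 7832.
φ(463) = 463 − 1 = 462.
φ(3667423) = 7832 × 462 = 3618384.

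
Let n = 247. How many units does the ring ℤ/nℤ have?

216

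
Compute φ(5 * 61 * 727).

174240

φ(221735) = 221735 · (1 − 1/5) · (1 − 1/61) · (1 − 1/727)
       = 221735 · 174240/221735 = 174240.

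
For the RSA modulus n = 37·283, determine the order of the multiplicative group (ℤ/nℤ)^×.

10152

φ(pq) = (p−1)(q−1) = 36 · 282 = 10152.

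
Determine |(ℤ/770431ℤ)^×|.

665280

First factor: 770431 = 19 · 23 · 41 · 43.
φ(770431) = 770431 · (1 − 1/19) · (1 − 1/23) · (1 − 1/41) · (1 − 1/43)
       = 770431 · 665280/770431 = 665280.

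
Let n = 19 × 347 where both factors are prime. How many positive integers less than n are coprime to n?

φ(pq) = (p−1)(q−1) = 18 · 346 = 6228.

6228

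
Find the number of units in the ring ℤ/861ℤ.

Factor 861: 861 = 3 * 7 * 41.
φ(861) = 861 · (1 − 1/3) · (1 − 1/7) · (1 − 1/41)
       = 861 · 480/861 = 480.

480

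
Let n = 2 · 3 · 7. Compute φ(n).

φ(2) = 2 − 1 = 1.
φ(3) = 3 − 1 = 2.
φ(7) = 7 − 1 = 6.
Multiply: 1 · 2 · 6 = 12.

12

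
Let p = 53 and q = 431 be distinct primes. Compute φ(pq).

22360

φ(n) = (p − 1)(q − 1) = (53−1)(431−1) = 52·430 = 22360.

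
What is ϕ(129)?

84

Prime factorization: 129 = 3 × 43.
φ(129) = 129 · (1 − 1/3) · (1 − 1/43)
       = 129 · 84/129 = 84.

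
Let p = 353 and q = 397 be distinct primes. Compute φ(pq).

φ(pq) = (p−1)(q−1) = 352 · 396 = 139392.

139392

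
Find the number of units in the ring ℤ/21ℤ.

12

Prime factorization: 21 = 3 · 7.
φ(3) = 3 − 1 = 2.
φ(7) = 7 − 1 = 6.
φ(21) = 2 × 6 = 12.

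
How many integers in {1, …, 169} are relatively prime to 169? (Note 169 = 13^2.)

φ(13^2) = 13^2 − 13^1 = 169 − 13 = 156.

156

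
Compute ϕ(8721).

Prime factorization: 8721 = 3^3 * 17 * 19.
φ(3^3) = 3^2·(3−1) = 9·2 = 18.
φ(17) = 17 − 1 = 16.
φ(19) = 19 − 1 = 18.
Multiply: 18 · 16 · 18 = 5184.

5184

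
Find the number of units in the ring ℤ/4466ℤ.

First factor: 4466 = 2 * 7 * 11 * 29.
φ(4466) = 4466 · (1 − 1/2) · (1 − 1/7) · (1 − 1/11) · (1 − 1/29)
       = 4466 · 1680/4466 = 1680.

1680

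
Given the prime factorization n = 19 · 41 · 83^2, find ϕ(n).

4900320

φ(19) = 19 − 1 = 18.
φ(41) = 41 − 1 = 40.
φ(83^2) = 83^2 − 83^1 = 6889 − 83 = 6806.
Multiply: 18 · 40 · 6806 = 4900320.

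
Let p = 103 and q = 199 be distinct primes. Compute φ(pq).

20196

φ(103) = 103 − 1 = 102.
φ(199) = 199 − 1 = 198.
Since φ is multiplicative, φ(20497) = 102 · 198 = 20196.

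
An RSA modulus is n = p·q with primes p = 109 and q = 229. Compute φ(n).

24624

φ(pq) = (p−1)(q−1) = 108 · 228 = 24624.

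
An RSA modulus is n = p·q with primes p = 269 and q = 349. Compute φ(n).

φ(n) = (p − 1)(q − 1) = (269−1)(349−1) = 268·348 = 93264.

93264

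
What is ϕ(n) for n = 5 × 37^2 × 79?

φ(540755) = 540755 · (1 − 1/5) · (1 − 1/37) · (1 − 1/79)
       = 540755 · 11232/14615 = 415584.

415584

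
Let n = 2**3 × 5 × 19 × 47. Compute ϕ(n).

13248

φ(35720) = 35720 · (1 − 1/2) · (1 − 1/5) · (1 − 1/19) · (1 − 1/47)
       = 35720 · 3312/8930 = 13248.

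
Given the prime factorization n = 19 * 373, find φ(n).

φ(19) = 19 − 1 = 18.
φ(373) = 373 − 1 = 372.
φ(7087) = 18 × 372 = 6696.

6696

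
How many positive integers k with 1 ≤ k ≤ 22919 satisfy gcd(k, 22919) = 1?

Factor 22919: 22919 = 13 · 41 · 43.
φ(13) = 13 − 1 = 12.
φ(41) = 41 − 1 = 40.
φ(43) = 43 − 1 = 42.
Since φ is multiplicative, φ(22919) = 12 · 40 · 42 = 20160.

20160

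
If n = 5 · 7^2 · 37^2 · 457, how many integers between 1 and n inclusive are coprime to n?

102041856

φ(5) = 5 − 1 = 4.
φ(7^2) = 7^1·(7−1) = 7·6 = 42.
φ(37^2) = 37^1·(37−1) = 37·36 = 1332.
φ(457) = 457 − 1 = 456.
φ(153280085) = 4 × 42 × 1332 × 456 = 102041856.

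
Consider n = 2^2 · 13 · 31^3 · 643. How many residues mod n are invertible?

444212640

φ(2^2) = 2^1·(2−1) = 2·1 = 2.
φ(13) = 13 − 1 = 12.
φ(31^3) = 31^3 − 31^2 = 29791 − 961 = 28830.
φ(643) = 643 − 1 = 642.
Multiply: 2 · 12 · 28830 · 642 = 444212640.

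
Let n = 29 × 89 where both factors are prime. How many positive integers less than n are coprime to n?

φ(n) = (p − 1)(q − 1) = (29−1)(89−1) = 28·88 = 2464.

2464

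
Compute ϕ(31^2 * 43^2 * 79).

φ(31^2) = 31^2 − 31^1 = 961 − 31 = 930.
φ(43^2) = 43^2 − 43^1 = 1849 − 43 = 1806.
φ(79) = 79 − 1 = 78.
Since φ is multiplicative, φ(140374231) = 930 · 1806 · 78 = 131007240.

131007240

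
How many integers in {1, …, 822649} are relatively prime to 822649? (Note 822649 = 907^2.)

821742

φ(907^2) = 907^1·(907−1) = 907·906 = 821742.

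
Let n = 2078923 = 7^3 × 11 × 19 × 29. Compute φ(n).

1481760

φ(7^3) = 7^3 − 7^2 = 343 − 49 = 294.
φ(11) = 11 − 1 = 10.
φ(19) = 19 − 1 = 18.
φ(29) = 29 − 1 = 28.
Since φ is multiplicative, φ(2078923) = 294 · 10 · 18 · 28 = 1481760.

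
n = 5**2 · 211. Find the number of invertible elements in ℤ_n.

4200

φ(5275) = 5275 · (1 − 1/5) · (1 − 1/211)
       = 5275 · 840/1055 = 4200.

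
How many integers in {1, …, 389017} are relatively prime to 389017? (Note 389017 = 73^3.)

383688

φ(73^3) = 73^3 − 73^2 = 389017 − 5329 = 383688.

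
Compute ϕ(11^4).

13310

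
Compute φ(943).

880

Factor 943: 943 = 23 × 41.
φ(23) = 23 − 1 = 22.
φ(41) = 41 − 1 = 40.
Multiply: 22 · 40 = 880.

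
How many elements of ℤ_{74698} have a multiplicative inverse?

32448

Factor 74698: 74698 = 2 · 13**3 · 17.
φ(74698) = 74698 · (1 − 1/2) · (1 − 1/13) · (1 − 1/17)
       = 74698 · 192/442 = 32448.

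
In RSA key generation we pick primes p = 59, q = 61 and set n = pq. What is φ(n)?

3480

φ(59) = 59 − 1 = 58.
φ(61) = 61 − 1 = 60.
φ(3599) = 58 × 60 = 3480.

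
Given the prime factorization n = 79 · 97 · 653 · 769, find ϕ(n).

φ(3848029091) = 3848029091 · (1 − 1/79) · (1 − 1/97) · (1 − 1/653) · (1 − 1/769)
       = 3848029091 · 3749511168/3848029091 = 3749511168.

3749511168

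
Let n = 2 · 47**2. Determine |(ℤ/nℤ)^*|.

φ(2) = 2 − 1 = 1.
φ(47^2) = 47^2 − 47^1 = 2209 − 47 = 2162.
Multiply: 1 · 2162 = 2162.

2162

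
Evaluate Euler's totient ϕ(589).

589 = 19 * 31.
φ(19) = 19 − 1 = 18.
φ(31) = 31 − 1 = 30.
Since φ is multiplicative, φ(589) = 18 · 30 = 540.

540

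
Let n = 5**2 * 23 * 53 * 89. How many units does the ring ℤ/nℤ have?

φ(2712275) = 2712275 · (1 − 1/5) · (1 − 1/23) · (1 − 1/53) · (1 − 1/89)
       = 2712275 · 402688/542455 = 2013440.

2013440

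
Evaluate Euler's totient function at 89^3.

φ(89^3) = 89^3 − 89^2 = 704969 − 7921 = 697048.

697048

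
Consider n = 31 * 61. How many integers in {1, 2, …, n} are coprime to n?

φ(31) = 31 − 1 = 30.
φ(61) = 61 − 1 = 60.
Multiply: 30 · 60 = 1800.

1800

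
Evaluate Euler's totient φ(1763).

1680

First factor: 1763 = 41 · 43.
φ(41) = 41 − 1 = 40.
φ(43) = 43 − 1 = 42.
Multiply: 40 · 42 = 1680.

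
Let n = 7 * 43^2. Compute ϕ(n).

10836

φ(12943) = 12943 · (1 − 1/7) · (1 − 1/43)
       = 12943 · 252/301 = 10836.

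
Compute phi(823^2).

676506

φ(823^2) = 823^2 − 823^1 = 677329 − 823 = 676506.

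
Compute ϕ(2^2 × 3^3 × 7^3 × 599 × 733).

φ(2^2) = 2^2 − 2^1 = 4 − 2 = 2.
φ(3^3) = 3^2·(3−1) = 9·2 = 18.
φ(7^3) = 7^2·(7−1) = 49·6 = 294.
φ(599) = 599 − 1 = 598.
φ(733) = 733 − 1 = 732.
Since φ is multiplicative, φ(16264797948) = 2 · 18 · 294 · 598 · 732 = 4632997824.

4632997824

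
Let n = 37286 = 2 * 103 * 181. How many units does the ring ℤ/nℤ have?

18360

φ(37286) = 37286 · (1 − 1/2) · (1 − 1/103) · (1 − 1/181)
       = 37286 · 18360/37286 = 18360.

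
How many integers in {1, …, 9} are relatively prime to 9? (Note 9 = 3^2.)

6

φ(9) = 9 · (1 − 1/3)
       = 9 · 2/3 = 6.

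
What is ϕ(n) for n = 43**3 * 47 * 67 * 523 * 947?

116425901170656

φ(43^3) = 43^3 − 43^2 = 79507 − 1849 = 77658.
φ(47) = 47 − 1 = 46.
φ(67) = 67 − 1 = 66.
φ(523) = 523 − 1 = 522.
φ(947) = 947 − 1 = 946.
Since φ is multiplicative, φ(124002287064583) = 77658 · 46 · 66 · 522 · 946 = 116425901170656.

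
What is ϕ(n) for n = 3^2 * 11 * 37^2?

79920

φ(135531) = 135531 · (1 − 1/3) · (1 − 1/11) · (1 − 1/37)
       = 135531 · 720/1221 = 79920.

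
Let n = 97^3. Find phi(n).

903264

φ(97^3) = 97^2·(97−1) = 9409·96 = 903264.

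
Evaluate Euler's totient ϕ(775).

First factor: 775 = 5**2 · 31.
φ(775) = 775 · (1 − 1/5) · (1 − 1/31)
       = 775 · 120/155 = 600.

600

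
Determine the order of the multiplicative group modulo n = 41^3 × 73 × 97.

464762880

φ(41^3) = 41^2·(41−1) = 1681·40 = 67240.
φ(73) = 73 − 1 = 72.
φ(97) = 97 − 1 = 96.
φ(488029601) = 67240 × 72 × 96 = 464762880.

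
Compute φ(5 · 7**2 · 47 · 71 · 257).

138485760

φ(5) = 5 − 1 = 4.
φ(7^2) = 7^2 − 7^1 = 49 − 7 = 42.
φ(47) = 47 − 1 = 46.
φ(71) = 71 − 1 = 70.
φ(257) = 257 − 1 = 256.
φ(210114205) = 4 × 42 × 46 × 70 × 256 = 138485760.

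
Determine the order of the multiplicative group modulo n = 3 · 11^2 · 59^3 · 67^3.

13159768171440

φ(3) = 3 − 1 = 2.
φ(11^2) = 11^2 − 11^1 = 121 − 11 = 110.
φ(59^3) = 59^2·(59−1) = 3481·58 = 201898.
φ(67^3) = 67^2·(67−1) = 4489·66 = 296274.
Multiply: 2 · 110 · 201898 · 296274 = 13159768171440.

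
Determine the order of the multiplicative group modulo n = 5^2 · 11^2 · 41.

φ(5^2) = 5^1·(5−1) = 5·4 = 20.
φ(11^2) = 11^1·(11−1) = 11·10 = 110.
φ(41) = 41 − 1 = 40.
φ(124025) = 20 × 110 × 40 = 88000.

88000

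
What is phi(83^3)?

φ(83^3) = 83^2·(83−1) = 6889·82 = 564898.

564898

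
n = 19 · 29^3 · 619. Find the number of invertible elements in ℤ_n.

φ(19) = 19 − 1 = 18.
φ(29^3) = 29^3 − 29^2 = 24389 − 841 = 23548.
φ(619) = 619 − 1 = 618.
φ(286839029) = 18 × 23548 × 618 = 261947952.

261947952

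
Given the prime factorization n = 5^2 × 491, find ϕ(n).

9800

φ(12275) = 12275 · (1 − 1/5) · (1 − 1/491)
       = 12275 · 1960/2455 = 9800.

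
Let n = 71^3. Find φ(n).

352870

φ(71^3) = 71^3 − 71^2 = 357911 − 5041 = 352870.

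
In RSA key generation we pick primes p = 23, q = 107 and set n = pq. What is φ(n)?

φ(2461) = 2461 · (1 − 1/23) · (1 − 1/107)
       = 2461 · 2332/2461 = 2332.

2332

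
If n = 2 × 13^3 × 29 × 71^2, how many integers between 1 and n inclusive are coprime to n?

φ(642354466) = 642354466 · (1 − 1/2) · (1 − 1/13) · (1 − 1/29) · (1 − 1/71)
       = 642354466 · 23520/53534 = 282216480.

282216480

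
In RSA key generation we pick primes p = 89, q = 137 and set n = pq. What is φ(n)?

φ(12193) = 12193 · (1 − 1/89) · (1 − 1/137)
       = 12193 · 11968/12193 = 11968.

11968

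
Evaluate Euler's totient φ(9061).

7680

First factor: 9061 = 13 · 17 · 41.
φ(13) = 13 − 1 = 12.
φ(17) = 17 − 1 = 16.
φ(41) = 41 − 1 = 40.
φ(9061) = 12 × 16 × 40 = 7680.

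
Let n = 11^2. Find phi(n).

110

φ(121) = 121 · (1 − 1/11)
       = 121 · 10/11 = 110.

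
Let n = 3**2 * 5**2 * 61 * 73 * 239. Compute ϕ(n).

φ(3^2) = 3^1·(3−1) = 3·2 = 6.
φ(5^2) = 5^2 − 5^1 = 25 − 5 = 20.
φ(61) = 61 − 1 = 60.
φ(73) = 73 − 1 = 72.
φ(239) = 239 − 1 = 238.
Multiply: 6 · 20 · 60 · 72 · 238 = 123379200.

123379200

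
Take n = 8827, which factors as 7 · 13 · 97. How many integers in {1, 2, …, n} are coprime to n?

6912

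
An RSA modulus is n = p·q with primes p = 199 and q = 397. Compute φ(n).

φ(n) = (p − 1)(q − 1) = (199−1)(397−1) = 198·396 = 78408.

78408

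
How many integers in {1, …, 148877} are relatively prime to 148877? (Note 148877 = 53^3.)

146068

φ(148877) = 148877 · (1 − 1/53)
       = 148877 · 52/53 = 146068.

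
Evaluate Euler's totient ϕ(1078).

1078 = 2 · 7^2 · 11.
φ(1078) = 1078 · (1 − 1/2) · (1 − 1/7) · (1 − 1/11)
       = 1078 · 60/154 = 420.

420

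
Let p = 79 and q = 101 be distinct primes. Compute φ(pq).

For distinct primes, φ(pq) = (p−1)(q−1) = 78 × 100 = 7800.

7800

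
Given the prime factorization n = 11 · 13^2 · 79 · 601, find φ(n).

φ(11) = 11 − 1 = 10.
φ(13^2) = 13^1·(13−1) = 13·12 = 156.
φ(79) = 79 − 1 = 78.
φ(601) = 601 − 1 = 600.
φ(88263461) = 10 × 156 × 78 × 600 = 73008000.

73008000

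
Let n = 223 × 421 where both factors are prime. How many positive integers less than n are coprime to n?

93240

φ(pq) = (p−1)(q−1) = 222 · 420 = 93240.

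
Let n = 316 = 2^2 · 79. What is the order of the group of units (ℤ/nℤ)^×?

φ(316) = 316 · (1 − 1/2) · (1 − 1/79)
       = 316 · 78/158 = 156.

156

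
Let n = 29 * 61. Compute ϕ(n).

1680

φ(29) = 29 − 1 = 28.
φ(61) = 61 − 1 = 60.
Since φ is multiplicative, φ(1769) = 28 · 60 = 1680.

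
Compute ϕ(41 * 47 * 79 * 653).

93575040

φ(41) = 41 − 1 = 40.
φ(47) = 47 − 1 = 46.
φ(79) = 79 − 1 = 78.
φ(653) = 653 − 1 = 652.
φ(99408149) = 40 × 46 × 78 × 652 = 93575040.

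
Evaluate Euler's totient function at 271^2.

73170

φ(271^2) = 271^1·(271−1) = 271·270 = 73170.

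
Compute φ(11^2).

110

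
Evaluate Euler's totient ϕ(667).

Prime factorization: 667 = 23 * 29.
φ(23) = 23 − 1 = 22.
φ(29) = 29 − 1 = 28.
Since φ is multiplicative, φ(667) = 22 · 28 = 616.

616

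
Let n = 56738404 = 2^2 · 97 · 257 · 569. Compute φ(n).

27918336

φ(56738404) = 56738404 · (1 − 1/2) · (1 − 1/97) · (1 − 1/257) · (1 − 1/569)
       = 56738404 · 13959168/28369202 = 27918336.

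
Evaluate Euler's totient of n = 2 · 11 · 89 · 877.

770880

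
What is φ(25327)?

22680

Prime factorization: 25327 = 19 · 31 · 43.
φ(19) = 19 − 1 = 18.
φ(31) = 31 − 1 = 30.
φ(43) = 43 − 1 = 42.
φ(25327) = 18 × 30 × 42 = 22680.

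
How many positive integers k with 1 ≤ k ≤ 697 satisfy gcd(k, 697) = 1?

640

Prime factorization: 697 = 17 · 41.
φ(17) = 17 − 1 = 16.
φ(41) = 41 − 1 = 40.
φ(697) = 16 × 40 = 640.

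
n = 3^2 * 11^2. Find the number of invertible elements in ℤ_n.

φ(1089) = 1089 · (1 − 1/3) · (1 − 1/11)
       = 1089 · 20/33 = 660.

660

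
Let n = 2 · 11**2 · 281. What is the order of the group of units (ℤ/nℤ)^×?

φ(68002) = 68002 · (1 − 1/2) · (1 − 1/11) · (1 − 1/281)
       = 68002 · 2800/6182 = 30800.

30800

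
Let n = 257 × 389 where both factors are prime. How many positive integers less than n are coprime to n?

99328

φ(n) = (p − 1)(q − 1) = (257−1)(389−1) = 256·388 = 99328.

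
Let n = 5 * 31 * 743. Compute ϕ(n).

φ(115165) = 115165 · (1 − 1/5) · (1 − 1/31) · (1 − 1/743)
       = 115165 · 89040/115165 = 89040.

89040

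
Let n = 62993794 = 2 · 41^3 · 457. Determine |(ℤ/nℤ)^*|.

φ(62993794) = 62993794 · (1 − 1/2) · (1 − 1/41) · (1 − 1/457)
       = 62993794 · 18240/37474 = 30661440.

30661440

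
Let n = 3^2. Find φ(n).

φ(9) = 9 · (1 − 1/3)
       = 9 · 2/3 = 6.

6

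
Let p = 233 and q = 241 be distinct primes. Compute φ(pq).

φ(56153) = 56153 · (1 − 1/233) · (1 − 1/241)
       = 56153 · 55680/56153 = 55680.

55680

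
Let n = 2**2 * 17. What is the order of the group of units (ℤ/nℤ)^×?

φ(68) = 68 · (1 − 1/2) · (1 − 1/17)
       = 68 · 16/34 = 32.

32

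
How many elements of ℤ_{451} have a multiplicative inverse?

400

Factor 451: 451 = 11 * 41.
φ(11) = 11 − 1 = 10.
φ(41) = 41 − 1 = 40.
Since φ is multiplicative, φ(451) = 10 · 40 = 400.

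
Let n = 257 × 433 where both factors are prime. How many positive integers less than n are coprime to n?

110592

φ(pq) = (p−1)(q−1) = 256 · 432 = 110592.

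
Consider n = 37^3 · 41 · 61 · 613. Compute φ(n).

72388339200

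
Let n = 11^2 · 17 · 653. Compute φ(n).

φ(11^2) = 11^2 − 11^1 = 121 − 11 = 110.
φ(17) = 17 − 1 = 16.
φ(653) = 653 − 1 = 652.
Since φ is multiplicative, φ(1343221) = 110 · 16 · 652 = 1147520.

1147520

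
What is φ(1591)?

1591 = 37 · 43.
φ(37) = 37 − 1 = 36.
φ(43) = 43 − 1 = 42.
Multiply: 36 · 42 = 1512.

1512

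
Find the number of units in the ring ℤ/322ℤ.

First factor: 322 = 2 · 7 · 23.
φ(2) = 2 − 1 = 1.
φ(7) = 7 − 1 = 6.
φ(23) = 23 − 1 = 22.
Multiply: 1 · 6 · 22 = 132.

132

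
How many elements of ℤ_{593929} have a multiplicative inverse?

443520

First factor: 593929 = 7**2 × 17 × 23 × 31.
φ(7^2) = 7^1·(7−1) = 7·6 = 42.
φ(17) = 17 − 1 = 16.
φ(23) = 23 − 1 = 22.
φ(31) = 31 − 1 = 30.
φ(593929) = 42 × 16 × 22 × 30 = 443520.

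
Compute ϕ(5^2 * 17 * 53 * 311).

φ(7005275) = 7005275 · (1 − 1/5) · (1 − 1/17) · (1 − 1/53) · (1 − 1/311)
       = 7005275 · 1031680/1401055 = 5158400.

5158400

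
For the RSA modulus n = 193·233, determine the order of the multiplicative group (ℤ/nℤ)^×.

44544

φ(193) = 193 − 1 = 192.
φ(233) = 233 − 1 = 232.
φ(44969) = 192 × 232 = 44544.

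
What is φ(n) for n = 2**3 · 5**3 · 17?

6400

φ(17000) = 17000 · (1 − 1/2) · (1 − 1/5) · (1 − 1/17)
       = 17000 · 64/170 = 6400.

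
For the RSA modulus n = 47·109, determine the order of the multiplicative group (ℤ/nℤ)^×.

4968

φ(5123) = 5123 · (1 − 1/47) · (1 − 1/109)
       = 5123 · 4968/5123 = 4968.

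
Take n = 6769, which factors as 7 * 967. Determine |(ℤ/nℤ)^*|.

5796

φ(7) = 7 − 1 = 6.
φ(967) = 967 − 1 = 966.
Multiply: 6 · 966 = 5796.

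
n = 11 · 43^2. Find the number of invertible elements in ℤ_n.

18060

φ(11) = 11 − 1 = 10.
φ(43^2) = 43^1·(43−1) = 43·42 = 1806.
Multiply: 10 · 1806 = 18060.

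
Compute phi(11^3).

φ(1331) = 1331 · (1 − 1/11)
       = 1331 · 10/11 = 1210.

1210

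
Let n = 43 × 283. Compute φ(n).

11844

φ(43) = 43 − 1 = 42.
φ(283) = 283 − 1 = 282.
Since φ is multiplicative, φ(12169) = 42 · 282 = 11844.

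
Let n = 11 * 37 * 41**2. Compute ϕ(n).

φ(684167) = 684167 · (1 − 1/11) · (1 − 1/37) · (1 − 1/41)
       = 684167 · 14400/16687 = 590400.

590400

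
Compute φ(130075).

92400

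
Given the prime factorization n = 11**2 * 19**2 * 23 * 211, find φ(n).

φ(211983893) = 211983893 · (1 − 1/11) · (1 − 1/19) · (1 − 1/23) · (1 − 1/211)
       = 211983893 · 831600/1014277 = 173804400.

173804400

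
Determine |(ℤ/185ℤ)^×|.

185 = 5 × 37.
φ(5) = 5 − 1 = 4.
φ(37) = 37 − 1 = 36.
Multiply: 4 · 36 = 144.

144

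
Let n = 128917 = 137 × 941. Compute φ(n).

φ(137) = 137 − 1 = 136.
φ(941) = 941 − 1 = 940.
Multiply: 136 · 940 = 127840.

127840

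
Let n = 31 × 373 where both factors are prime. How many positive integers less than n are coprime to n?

For distinct primes, φ(pq) = (p−1)(q−1) = 30 × 372 = 11160.

11160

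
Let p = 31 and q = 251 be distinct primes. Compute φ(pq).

7500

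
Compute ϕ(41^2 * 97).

φ(41^2) = 41^2 − 41^1 = 1681 − 41 = 1640.
φ(97) = 97 − 1 = 96.
Since φ is multiplicative, φ(163057) = 1640 · 96 = 157440.

157440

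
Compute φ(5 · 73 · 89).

φ(32485) = 32485 · (1 − 1/5) · (1 − 1/73) · (1 − 1/89)
       = 32485 · 25344/32485 = 25344.

25344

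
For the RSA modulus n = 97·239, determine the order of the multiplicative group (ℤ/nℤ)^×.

22848

φ(97) = 97 − 1 = 96.
φ(239) = 239 − 1 = 238.
φ(23183) = 96 × 238 = 22848.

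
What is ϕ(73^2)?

φ(5329) = 5329 · (1 − 1/73)
       = 5329 · 72/73 = 5256.

5256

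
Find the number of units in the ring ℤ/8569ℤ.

7200

Factor 8569: 8569 = 11 · 19 · 41.
φ(8569) = 8569 · (1 − 1/11) · (1 − 1/19) · (1 − 1/41)
       = 8569 · 7200/8569 = 7200.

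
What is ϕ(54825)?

54825 = 3 * 5^2 * 17 * 43.
φ(54825) = 54825 · (1 − 1/3) · (1 − 1/5) · (1 − 1/17) · (1 − 1/43)
       = 54825 · 5376/10965 = 26880.

26880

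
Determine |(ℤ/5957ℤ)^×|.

5957 = 7 · 23 · 37.
φ(5957) = 5957 · (1 − 1/7) · (1 − 1/23) · (1 − 1/37)
       = 5957 · 4752/5957 = 4752.

4752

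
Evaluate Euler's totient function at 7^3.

294

φ(343) = 343 · (1 − 1/7)
       = 343 · 6/7 = 294.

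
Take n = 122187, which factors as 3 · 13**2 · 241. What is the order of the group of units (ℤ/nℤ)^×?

φ(3) = 3 − 1 = 2.
φ(13^2) = 13^2 − 13^1 = 169 − 13 = 156.
φ(241) = 241 − 1 = 240.
φ(122187) = 2 × 156 × 240 = 74880.

74880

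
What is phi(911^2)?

829010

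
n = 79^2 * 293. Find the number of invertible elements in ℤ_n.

1799304

φ(79^2) = 79^2 − 79^1 = 6241 − 79 = 6162.
φ(293) = 293 − 1 = 292.
Since φ is multiplicative, φ(1828613) = 6162 · 292 = 1799304.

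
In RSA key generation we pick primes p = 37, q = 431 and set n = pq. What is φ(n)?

φ(pq) = (p−1)(q−1) = 36 · 430 = 15480.

15480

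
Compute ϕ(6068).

2880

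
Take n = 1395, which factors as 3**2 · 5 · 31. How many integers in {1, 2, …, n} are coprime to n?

φ(1395) = 1395 · (1 − 1/3) · (1 − 1/5) · (1 − 1/31)
       = 1395 · 240/465 = 720.

720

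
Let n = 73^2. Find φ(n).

5256

φ(5329) = 5329 · (1 − 1/73)
       = 5329 · 72/73 = 5256.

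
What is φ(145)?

112

145 = 5 · 29.
φ(5) = 5 − 1 = 4.
φ(29) = 29 − 1 = 28.
φ(145) = 4 × 28 = 112.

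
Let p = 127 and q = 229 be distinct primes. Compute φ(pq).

φ(n) = (p − 1)(q − 1) = (127−1)(229−1) = 126·228 = 28728.

28728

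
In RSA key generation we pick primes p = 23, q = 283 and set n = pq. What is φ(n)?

6204

φ(6509) = 6509 · (1 − 1/23) · (1 − 1/283)
       = 6509 · 6204/6509 = 6204.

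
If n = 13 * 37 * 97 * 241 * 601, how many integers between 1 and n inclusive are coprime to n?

5971968000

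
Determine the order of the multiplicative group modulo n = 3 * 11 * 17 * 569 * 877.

159221760

φ(3) = 3 − 1 = 2.
φ(11) = 11 − 1 = 10.
φ(17) = 17 − 1 = 16.
φ(569) = 569 − 1 = 568.
φ(877) = 877 − 1 = 876.
Since φ is multiplicative, φ(279946293) = 2 · 10 · 16 · 568 · 876 = 159221760.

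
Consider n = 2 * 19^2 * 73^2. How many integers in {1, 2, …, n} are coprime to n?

φ(2) = 2 − 1 = 1.
φ(19^2) = 19^2 − 19^1 = 361 − 19 = 342.
φ(73^2) = 73^1·(73−1) = 73·72 = 5256.
φ(3847538) = 1 × 342 × 5256 = 1797552.

1797552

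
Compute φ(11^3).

φ(1331) = 1331 · (1 − 1/11)
       = 1331 · 10/11 = 1210.

1210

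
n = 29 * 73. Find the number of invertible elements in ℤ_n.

2016

φ(2117) = 2117 · (1 − 1/29) · (1 − 1/73)
       = 2117 · 2016/2117 = 2016.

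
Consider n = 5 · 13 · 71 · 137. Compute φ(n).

φ(5) = 5 − 1 = 4.
φ(13) = 13 − 1 = 12.
φ(71) = 71 − 1 = 70.
φ(137) = 137 − 1 = 136.
Since φ is multiplicative, φ(632255) = 4 · 12 · 70 · 136 = 456960.

456960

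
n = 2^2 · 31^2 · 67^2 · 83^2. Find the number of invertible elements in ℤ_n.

φ(118874627524) = 118874627524 · (1 − 1/2) · (1 − 1/31) · (1 − 1/67) · (1 − 1/83)
       = 118874627524 · 162360/344782 = 55978805520.

55978805520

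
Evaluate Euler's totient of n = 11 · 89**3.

6970480

φ(7754659) = 7754659 · (1 − 1/11) · (1 − 1/89)
       = 7754659 · 880/979 = 6970480.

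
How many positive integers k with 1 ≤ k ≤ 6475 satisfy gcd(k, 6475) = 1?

Factor 6475: 6475 = 5^2 × 7 × 37.
φ(6475) = 6475 · (1 − 1/5) · (1 − 1/7) · (1 − 1/37)
       = 6475 · 864/1295 = 4320.

4320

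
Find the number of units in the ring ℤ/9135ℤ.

Prime factorization: 9135 = 3^2 × 5 × 7 × 29.
φ(3^2) = 3^2 − 3^1 = 9 − 3 = 6.
φ(5) = 5 − 1 = 4.
φ(7) = 7 − 1 = 6.
φ(29) = 29 − 1 = 28.
φ(9135) = 6 × 4 × 6 × 28 = 4032.

4032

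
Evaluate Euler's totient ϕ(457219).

370440

Factor 457219: 457219 = 7^3 × 31 × 43.
φ(7^3) = 7^2·(7−1) = 49·6 = 294.
φ(31) = 31 − 1 = 30.
φ(43) = 43 − 1 = 42.
φ(457219) = 294 × 30 × 42 = 370440.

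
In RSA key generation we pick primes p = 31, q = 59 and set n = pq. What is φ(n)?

φ(1829) = 1829 · (1 − 1/31) · (1 − 1/59)
       = 1829 · 1740/1829 = 1740.

1740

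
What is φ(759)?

759 = 3 · 11 · 23.
φ(759) = 759 · (1 − 1/3) · (1 − 1/11) · (1 − 1/23)
       = 759 · 440/759 = 440.

440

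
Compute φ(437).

Prime factorization: 437 = 19 · 23.
φ(437) = 437 · (1 − 1/19) · (1 − 1/23)
       = 437 · 396/437 = 396.

396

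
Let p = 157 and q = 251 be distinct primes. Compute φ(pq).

39000

φ(n) = (p − 1)(q − 1) = (157−1)(251−1) = 156·250 = 39000.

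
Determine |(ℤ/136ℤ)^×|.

First factor: 136 = 2^3 * 17.
φ(136) = 136 · (1 − 1/2) · (1 − 1/17)
       = 136 · 16/34 = 64.

64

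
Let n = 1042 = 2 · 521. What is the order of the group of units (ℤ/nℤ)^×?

φ(1042) = 1042 · (1 − 1/2) · (1 − 1/521)
       = 1042 · 520/1042 = 520.

520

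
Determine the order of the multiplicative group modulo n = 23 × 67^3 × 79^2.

φ(23) = 23 − 1 = 22.
φ(67^3) = 67^2·(67−1) = 4489·66 = 296274.
φ(79^2) = 79^1·(79−1) = 79·78 = 6162.
Multiply: 22 · 296274 · 6162 = 40164088536.

40164088536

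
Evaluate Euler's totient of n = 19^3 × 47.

φ(322373) = 322373 · (1 − 1/19) · (1 − 1/47)
       = 322373 · 828/893 = 298908.

298908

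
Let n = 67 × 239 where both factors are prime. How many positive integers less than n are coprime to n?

15708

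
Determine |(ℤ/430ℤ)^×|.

168

First factor: 430 = 2 × 5 × 43.
φ(430) = 430 · (1 − 1/2) · (1 − 1/5) · (1 − 1/43)
       = 430 · 168/430 = 168.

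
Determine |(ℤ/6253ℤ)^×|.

Factor 6253: 6253 = 13**2 · 37.
φ(6253) = 6253 · (1 − 1/13) · (1 − 1/37)
       = 6253 · 432/481 = 5616.

5616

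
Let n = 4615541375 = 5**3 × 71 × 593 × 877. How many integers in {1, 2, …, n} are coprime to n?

φ(5^3) = 5^3 − 5^2 = 125 − 25 = 100.
φ(71) = 71 − 1 = 70.
φ(593) = 593 − 1 = 592.
φ(877) = 877 − 1 = 876.
φ(4615541375) = 100 × 70 × 592 × 876 = 3630144000.

3630144000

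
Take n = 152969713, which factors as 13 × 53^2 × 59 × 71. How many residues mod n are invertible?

φ(13) = 13 − 1 = 12.
φ(53^2) = 53^2 − 53^1 = 2809 − 53 = 2756.
φ(59) = 59 − 1 = 58.
φ(71) = 71 − 1 = 70.
φ(152969713) = 12 × 2756 × 58 × 70 = 134272320.

134272320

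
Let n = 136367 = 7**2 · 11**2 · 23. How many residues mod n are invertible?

101640

φ(136367) = 136367 · (1 − 1/7) · (1 − 1/11) · (1 − 1/23)
       = 136367 · 1320/1771 = 101640.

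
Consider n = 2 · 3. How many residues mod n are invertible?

φ(2) = 2 − 1 = 1.
φ(3) = 3 − 1 = 2.
Since φ is multiplicative, φ(6) = 1 · 2 = 2.

2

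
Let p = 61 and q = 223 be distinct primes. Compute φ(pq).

13320

φ(pq) = (p−1)(q−1) = 60 · 222 = 13320.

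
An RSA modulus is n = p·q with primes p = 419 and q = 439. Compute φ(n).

183084

φ(183941) = 183941 · (1 − 1/419) · (1 − 1/439)
       = 183941 · 183084/183941 = 183084.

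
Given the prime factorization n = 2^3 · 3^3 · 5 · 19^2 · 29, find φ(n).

2757888

φ(11306520) = 11306520 · (1 − 1/2) · (1 − 1/3) · (1 − 1/5) · (1 − 1/19) · (1 − 1/29)
       = 11306520 · 4032/16530 = 2757888.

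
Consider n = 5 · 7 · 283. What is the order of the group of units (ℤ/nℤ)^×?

φ(5) = 5 − 1 = 4.
φ(7) = 7 − 1 = 6.
φ(283) = 283 − 1 = 282.
Multiply: 4 · 6 · 282 = 6768.

6768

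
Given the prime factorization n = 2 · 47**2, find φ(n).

2162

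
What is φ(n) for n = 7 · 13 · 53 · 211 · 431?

338083200

φ(438608443) = 438608443 · (1 − 1/7) · (1 − 1/13) · (1 − 1/53) · (1 − 1/211) · (1 − 1/431)
       = 438608443 · 338083200/438608443 = 338083200.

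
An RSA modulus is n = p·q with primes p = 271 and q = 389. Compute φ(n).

104760

φ(pq) = (p−1)(q−1) = 270 · 388 = 104760.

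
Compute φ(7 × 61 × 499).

179280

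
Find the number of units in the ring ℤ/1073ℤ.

1008

1073 = 29 * 37.
φ(1073) = 1073 · (1 − 1/29) · (1 − 1/37)
       = 1073 · 1008/1073 = 1008.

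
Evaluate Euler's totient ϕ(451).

Factor 451: 451 = 11 · 41.
φ(451) = 451 · (1 − 1/11) · (1 − 1/41)
       = 451 · 400/451 = 400.

400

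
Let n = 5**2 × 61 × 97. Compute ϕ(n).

φ(147925) = 147925 · (1 − 1/5) · (1 − 1/61) · (1 − 1/97)
       = 147925 · 23040/29585 = 115200.

115200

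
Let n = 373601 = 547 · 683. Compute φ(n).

φ(373601) = 373601 · (1 − 1/547) · (1 − 1/683)
       = 373601 · 372372/373601 = 372372.

372372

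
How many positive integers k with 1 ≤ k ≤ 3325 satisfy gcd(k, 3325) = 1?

3325 = 5^2 × 7 × 19.
φ(5^2) = 5^1·(5−1) = 5·4 = 20.
φ(7) = 7 − 1 = 6.
φ(19) = 19 − 1 = 18.
Multiply: 20 · 6 · 18 = 2160.

2160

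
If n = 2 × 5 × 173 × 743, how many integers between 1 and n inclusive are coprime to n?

510496

φ(2) = 2 − 1 = 1.
φ(5) = 5 − 1 = 4.
φ(173) = 173 − 1 = 172.
φ(743) = 743 − 1 = 742.
Since φ is multiplicative, φ(1285390) = 1 · 4 · 172 · 742 = 510496.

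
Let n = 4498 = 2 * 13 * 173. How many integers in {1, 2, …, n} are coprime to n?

2064

φ(2) = 2 − 1 = 1.
φ(13) = 13 − 1 = 12.
φ(173) = 173 − 1 = 172.
Since φ is multiplicative, φ(4498) = 1 · 12 · 172 = 2064.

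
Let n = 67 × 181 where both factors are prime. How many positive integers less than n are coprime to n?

11880

φ(pq) = (p−1)(q−1) = 66 · 180 = 11880.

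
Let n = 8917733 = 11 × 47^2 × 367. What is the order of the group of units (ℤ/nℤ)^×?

φ(8917733) = 8917733 · (1 − 1/11) · (1 − 1/47) · (1 − 1/367)
       = 8917733 · 168360/189739 = 7912920.

7912920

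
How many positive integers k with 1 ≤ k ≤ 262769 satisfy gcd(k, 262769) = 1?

Prime factorization: 262769 = 13 · 17 · 29 · 41.
φ(262769) = 262769 · (1 − 1/13) · (1 − 1/17) · (1 − 1/29) · (1 − 1/41)
       = 262769 · 215040/262769 = 215040.

215040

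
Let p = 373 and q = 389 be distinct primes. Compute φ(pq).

φ(145097) = 145097 · (1 − 1/373) · (1 − 1/389)
       = 145097 · 144336/145097 = 144336.

144336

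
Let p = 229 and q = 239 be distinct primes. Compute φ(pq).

φ(54731) = 54731 · (1 − 1/229) · (1 − 1/239)
       = 54731 · 54264/54731 = 54264.

54264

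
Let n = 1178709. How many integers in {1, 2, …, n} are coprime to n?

639360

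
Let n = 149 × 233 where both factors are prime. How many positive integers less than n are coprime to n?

34336

φ(34717) = 34717 · (1 − 1/149) · (1 − 1/233)
       = 34717 · 34336/34717 = 34336.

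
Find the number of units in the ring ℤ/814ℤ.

360

814 = 2 · 11 · 37.
φ(814) = 814 · (1 − 1/2) · (1 − 1/11) · (1 − 1/37)
       = 814 · 360/814 = 360.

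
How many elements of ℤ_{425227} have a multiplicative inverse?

352800

Prime factorization: 425227 = 11 * 29 * 31 * 43.
φ(11) = 11 − 1 = 10.
φ(29) = 29 − 1 = 28.
φ(31) = 31 − 1 = 30.
φ(43) = 43 − 1 = 42.
Multiply: 10 · 28 · 30 · 42 = 352800.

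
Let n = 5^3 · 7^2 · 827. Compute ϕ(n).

3469200

φ(5^3) = 5^3 − 5^2 = 125 − 25 = 100.
φ(7^2) = 7^2 − 7^1 = 49 − 7 = 42.
φ(827) = 827 − 1 = 826.
Multiply: 100 · 42 · 826 = 3469200.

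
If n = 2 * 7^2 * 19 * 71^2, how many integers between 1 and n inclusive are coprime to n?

3757320

φ(2) = 2 − 1 = 1.
φ(7^2) = 7^2 − 7^1 = 49 − 7 = 42.
φ(19) = 19 − 1 = 18.
φ(71^2) = 71^1·(71−1) = 71·70 = 4970.
Multiply: 1 · 42 · 18 · 4970 = 3757320.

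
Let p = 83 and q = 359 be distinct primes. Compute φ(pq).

For distinct primes, φ(pq) = (p−1)(q−1) = 82 × 358 = 29356.

29356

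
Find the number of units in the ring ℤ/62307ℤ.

33264

Prime factorization: 62307 = 3^2 · 7 · 23 · 43.
φ(62307) = 62307 · (1 − 1/3) · (1 − 1/7) · (1 − 1/23) · (1 − 1/43)
       = 62307 · 11088/20769 = 33264.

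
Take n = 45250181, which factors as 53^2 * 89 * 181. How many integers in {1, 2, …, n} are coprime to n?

φ(45250181) = 45250181 · (1 − 1/53) · (1 − 1/89) · (1 − 1/181)
       = 45250181 · 823680/853777 = 43655040.

43655040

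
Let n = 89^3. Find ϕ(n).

697048

φ(89^3) = 89^3 − 89^2 = 704969 − 7921 = 697048.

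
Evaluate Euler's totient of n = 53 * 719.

37336

φ(38107) = 38107 · (1 − 1/53) · (1 − 1/719)
       = 38107 · 37336/38107 = 37336.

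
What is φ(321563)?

264000

First factor: 321563 = 11 · 23 · 31 · 41.
φ(321563) = 321563 · (1 − 1/11) · (1 − 1/23) · (1 − 1/31) · (1 − 1/41)
       = 321563 · 264000/321563 = 264000.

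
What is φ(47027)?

Prime factorization: 47027 = 31 · 37 · 41.
φ(31) = 31 − 1 = 30.
φ(37) = 37 − 1 = 36.
φ(41) = 41 − 1 = 40.
Since φ is multiplicative, φ(47027) = 30 · 36 · 40 = 43200.

43200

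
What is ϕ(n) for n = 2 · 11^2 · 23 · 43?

101640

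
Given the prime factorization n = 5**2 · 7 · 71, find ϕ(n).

φ(5^2) = 5^1·(5−1) = 5·4 = 20.
φ(7) = 7 − 1 = 6.
φ(71) = 71 − 1 = 70.
Since φ is multiplicative, φ(12425) = 20 · 6 · 70 = 8400.

8400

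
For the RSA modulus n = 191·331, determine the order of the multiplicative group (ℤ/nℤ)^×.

For distinct primes, φ(pq) = (p−1)(q−1) = 190 × 330 = 62700.

62700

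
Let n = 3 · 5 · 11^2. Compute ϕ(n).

880

φ(3) = 3 − 1 = 2.
φ(5) = 5 − 1 = 4.
φ(11^2) = 11^1·(11−1) = 11·10 = 110.
Multiply: 2 · 4 · 110 = 880.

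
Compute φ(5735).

4320

Prime factorization: 5735 = 5 × 31 × 37.
φ(5735) = 5735 · (1 − 1/5) · (1 − 1/31) · (1 − 1/37)
       = 5735 · 4320/5735 = 4320.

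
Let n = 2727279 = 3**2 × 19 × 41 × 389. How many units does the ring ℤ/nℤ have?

1676160

φ(3^2) = 3^1·(3−1) = 3·2 = 6.
φ(19) = 19 − 1 = 18.
φ(41) = 41 − 1 = 40.
φ(389) = 389 − 1 = 388.
φ(2727279) = 6 × 18 × 40 × 388 = 1676160.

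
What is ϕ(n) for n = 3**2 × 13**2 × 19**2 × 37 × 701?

φ(3^2) = 3^1·(3−1) = 3·2 = 6.
φ(13^2) = 13^1·(13−1) = 13·12 = 156.
φ(19^2) = 19^2 − 19^1 = 361 − 19 = 342.
φ(37) = 37 − 1 = 36.
φ(701) = 701 − 1 = 700.
Multiply: 6 · 156 · 342 · 36 · 700 = 8066822400.

8066822400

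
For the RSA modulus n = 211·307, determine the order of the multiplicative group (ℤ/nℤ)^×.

φ(64777) = 64777 · (1 − 1/211) · (1 − 1/307)
       = 64777 · 64260/64777 = 64260.

64260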